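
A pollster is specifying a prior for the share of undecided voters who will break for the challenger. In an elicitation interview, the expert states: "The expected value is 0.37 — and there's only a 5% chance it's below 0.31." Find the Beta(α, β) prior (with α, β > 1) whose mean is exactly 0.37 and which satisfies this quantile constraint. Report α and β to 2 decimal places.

With mean 0.37 fixed, write α = 0.37s, β = 0.63s where s = α+β.
Need P(θ < 0.31) = 0.05 under Beta(0.37s, 0.63s). Normal approximation: (q−m)/√(m(1−m)/s) ≈ z_{0.05} = -1.64, so s ≈ 0.37·0.63·(-1.64)²/(0.31−0.37)² = 175.2.
At s = 175.2: P(θ<0.31) ≈ 0.047. Adjusting to match 0.05 gives s ≈ 169.25.
So α = 0.37·169.25 ≈ 62.62, β = 0.63·169.25 ≈ 106.63.

α ≈ 62.62, β ≈ 106.63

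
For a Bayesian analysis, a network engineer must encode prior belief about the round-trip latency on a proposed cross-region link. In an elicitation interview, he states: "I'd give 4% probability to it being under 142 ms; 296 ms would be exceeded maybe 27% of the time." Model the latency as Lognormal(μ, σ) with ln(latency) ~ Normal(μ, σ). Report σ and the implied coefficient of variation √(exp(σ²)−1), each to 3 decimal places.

If T ~ Lognormal(μ,σ) then ln T ~ Normal(μ,σ), so the p-quantile of ln T is μ + z_p·σ.
ln(142) = 4.956 and ln(296) = 5.69; z_{0.04} = -1.751, z_{0.73} = 0.6128.
σ = (5.69 − 4.956)/(0.6128 − (-1.751)) = 0.311.
μ = 4.956 − (-1.751)·0.311 = 5.500.
CV = √(exp(σ²)−1) = √(exp(0.0966)−1) = 0.318.

σ ≈ 0.311, CV ≈ 0.318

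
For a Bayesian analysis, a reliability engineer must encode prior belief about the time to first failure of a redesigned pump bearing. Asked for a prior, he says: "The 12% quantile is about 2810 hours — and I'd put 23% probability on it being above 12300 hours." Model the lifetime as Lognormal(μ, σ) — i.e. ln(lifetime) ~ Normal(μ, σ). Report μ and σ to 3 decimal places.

μ ≈ 8.847, σ ≈ 0.771

If T ~ Lognormal(μ,σ) then ln T ~ Normal(μ,σ), so the p-quantile of ln T is μ + z_p·σ.
ln(2810) = 7.941 and ln(12300) = 9.417; z_{0.12} = -1.175, z_{0.77} = 0.7388.
σ = (9.417 − 7.941)/(0.7388 − (-1.175)) = 0.771.
μ = 7.941 − (-1.175)·0.771 = 8.847.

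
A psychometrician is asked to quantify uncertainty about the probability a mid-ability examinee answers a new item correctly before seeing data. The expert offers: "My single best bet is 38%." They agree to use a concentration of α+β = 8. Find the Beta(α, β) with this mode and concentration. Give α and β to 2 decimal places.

For α,β > 1 the Beta mode is (α−1)/(α+β−2). With α+β = 8, the mode is (α−1)/6.
Set (α−1)/6 = 0.38 → α = 1 + 0.38·6 = 3.28.
β = 8 − α = 4.72.

α = 3.28, β = 4.72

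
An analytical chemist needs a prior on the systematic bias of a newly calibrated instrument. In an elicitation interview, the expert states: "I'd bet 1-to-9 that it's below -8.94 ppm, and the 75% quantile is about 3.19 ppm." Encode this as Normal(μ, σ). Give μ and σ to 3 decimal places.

μ = -0.993, σ = 6.201

For Normal(μ,σ), the p-quantile is μ + z_p·σ. Here z_{0.1} = -1.282, z_{0.75} = 0.6745.
So -8.94 = μ − 1.282σ and 3.19 = μ + 0.6745σ.
Subtracting: σ = (3.19 − -8.94)/(0.6745 − (-1.282)) = 6.201.
Then μ = -8.94 − (-1.282)·6.201 = -0.993.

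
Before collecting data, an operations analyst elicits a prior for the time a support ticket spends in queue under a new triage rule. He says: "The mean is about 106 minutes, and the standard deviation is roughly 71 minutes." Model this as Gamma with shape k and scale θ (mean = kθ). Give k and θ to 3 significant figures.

k ≈ 2.23, θ ≈ 47.6

For Gamma(k, scale θ): mean = kθ, variance = kθ², so CV = 1/√k.
CV = SD/mean = 71/106 = 0.6698, hence k = 1/CV² = 2.23.
Then θ = mean/k = 106/2.23 = 47.6.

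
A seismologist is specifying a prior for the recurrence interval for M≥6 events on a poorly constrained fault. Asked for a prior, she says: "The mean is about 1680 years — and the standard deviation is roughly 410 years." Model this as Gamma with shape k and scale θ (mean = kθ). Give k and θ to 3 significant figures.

For Gamma(k, scale θ): mean = kθ, variance = kθ², so CV = 1/√k.
CV = SD/mean = 410/1680 = 0.244, hence k = 1/CV² = 16.8.
Then θ = mean/k = 1680/16.8 = 100.

k ≈ 16.8, θ ≈ 100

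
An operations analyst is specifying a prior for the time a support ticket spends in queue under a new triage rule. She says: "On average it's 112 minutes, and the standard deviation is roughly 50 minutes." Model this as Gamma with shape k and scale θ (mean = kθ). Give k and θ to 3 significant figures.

For Gamma(k, scale θ): mean = kθ, variance = kθ², so CV = 1/√k.
CV = SD/mean = 50/112 = 0.4464, hence k = 1/CV² = 5.02.
Then θ = mean/k = 112/5.02 = 22.3.

k ≈ 5.02, θ ≈ 22.3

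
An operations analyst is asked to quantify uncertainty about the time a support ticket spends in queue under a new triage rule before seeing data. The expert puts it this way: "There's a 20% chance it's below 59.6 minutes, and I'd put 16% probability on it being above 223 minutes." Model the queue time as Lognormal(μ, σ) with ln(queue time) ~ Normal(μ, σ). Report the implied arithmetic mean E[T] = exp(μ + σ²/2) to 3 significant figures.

E[T] ≈ 141 minutes

If T ~ Lognormal(μ,σ) then ln T ~ Normal(μ,σ), so the p-quantile of ln T is μ + z_p·σ.
ln(59.6) = 4.088 and ln(223) = 5.407; z_{0.2} = -0.8416, z_{0.84} = 0.9945.
σ = (5.407 − 4.088)/(0.9945 − (-0.8416)) = 0.719.
μ = 4.088 − (-0.8416)·0.719 = 4.692.
E[T] = exp(μ + σ²/2) = exp(4.692 + 0.2582) = 141 minutes.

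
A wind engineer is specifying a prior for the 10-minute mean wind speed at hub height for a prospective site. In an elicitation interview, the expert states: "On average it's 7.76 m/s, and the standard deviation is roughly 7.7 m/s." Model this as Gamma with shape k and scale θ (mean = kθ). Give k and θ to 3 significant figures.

For Gamma(k, scale θ): mean = kθ, variance = kθ², so CV = 1/√k.
CV = SD/mean = 7.7/7.76 = 0.9923, hence k = 1/CV² = 1.02.
Then θ = mean/k = 7.76/1.02 = 7.64.

k ≈ 1.02, θ ≈ 7.64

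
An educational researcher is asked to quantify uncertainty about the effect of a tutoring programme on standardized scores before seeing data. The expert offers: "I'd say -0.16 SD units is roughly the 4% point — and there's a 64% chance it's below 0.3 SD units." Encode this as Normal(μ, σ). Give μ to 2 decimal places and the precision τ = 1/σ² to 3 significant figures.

μ = 0.22, τ = 21

For Normal(μ,σ), the p-quantile is μ + z_p·σ. Here z_{0.04} = -1.751, z_{0.64} = 0.3585.
So -0.16 = μ − 1.751σ and 0.3 = μ + 0.3585σ.
Subtracting: σ = (0.3 − -0.16)/(0.3585 − (-1.751)) = 0.22.
Then μ = -0.16 − (-1.751)·0.22 = 0.22.
Precision τ = 1/σ² = 1/0.2181² = 21.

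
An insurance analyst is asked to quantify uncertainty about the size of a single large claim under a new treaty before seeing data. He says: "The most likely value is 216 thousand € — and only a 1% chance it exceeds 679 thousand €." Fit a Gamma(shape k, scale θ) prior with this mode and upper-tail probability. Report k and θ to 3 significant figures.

k ≈ 4.39, θ ≈ 63.7

Gamma(k,θ) with k>1 has mode (k−1)θ, so θ = 216/(k−1).
Need P(X < 679) = 0.99 with θ tied to k this way. Start at k = 2, θ = 216: P(X<679) ≈ 0.821.
Too low — raise k to concentrate. Iterating converges to k ≈ 4.39.
Then θ = 216/(4.39−1) ≈ 63.7.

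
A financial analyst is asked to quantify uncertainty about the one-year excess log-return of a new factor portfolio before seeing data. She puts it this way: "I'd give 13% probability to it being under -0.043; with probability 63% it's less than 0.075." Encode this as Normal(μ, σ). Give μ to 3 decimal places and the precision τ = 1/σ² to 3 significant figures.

μ = 0.048, τ = 153

The p-quantile of Normal(μ,σ) is μ + z_p·σ, with z_{0.13} = -1.126 and z_{0.63} = 0.3319.
Eliminate σ: μ = (z₂·x₁ − z₁·x₂)/(z₂ − z₁) = (0.3319·-0.043 − (-1.126)·0.075)/1.458 = 0.048.
Then σ = (x₂ − x₁)/(z₂ − z₁) = (0.075 − -0.043)/1.458 = 0.081.
Precision τ = 1/σ² = 1/0.08092² = 153.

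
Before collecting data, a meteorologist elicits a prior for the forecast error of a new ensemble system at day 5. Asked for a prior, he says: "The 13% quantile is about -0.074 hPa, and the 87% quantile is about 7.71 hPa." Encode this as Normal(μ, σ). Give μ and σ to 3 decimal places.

μ = 3.818, σ = 3.455

The p-quantile of Normal(μ,σ) is μ + z_p·σ, with z_{0.13} = -1.126 and z_{0.87} = 1.126.
Eliminate σ: μ = (z₂·x₁ − z₁·x₂)/(z₂ − z₁) = (1.126·-0.074 − (-1.126)·7.71)/2.253 = 3.818.
Then σ = (x₂ − x₁)/(z₂ − z₁) = (7.71 − -0.074)/2.253 = 3.455.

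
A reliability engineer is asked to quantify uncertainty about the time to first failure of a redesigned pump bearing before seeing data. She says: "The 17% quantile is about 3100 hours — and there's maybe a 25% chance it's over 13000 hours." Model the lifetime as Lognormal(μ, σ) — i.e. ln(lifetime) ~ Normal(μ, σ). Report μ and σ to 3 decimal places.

If T ~ Lognormal(μ,σ) then ln T ~ Normal(μ,σ), so the p-quantile of ln T is μ + z_p·σ.
ln(3100) = 8.039 and ln(13000) = 9.473; z_{0.17} = -0.9542, z_{0.75} = 0.6745.
σ = (9.473 − 8.039)/(0.6745 − (-0.9542)) = 0.880.
μ = 8.039 − (-0.9542)·0.880 = 8.879.

μ ≈ 8.879, σ ≈ 0.880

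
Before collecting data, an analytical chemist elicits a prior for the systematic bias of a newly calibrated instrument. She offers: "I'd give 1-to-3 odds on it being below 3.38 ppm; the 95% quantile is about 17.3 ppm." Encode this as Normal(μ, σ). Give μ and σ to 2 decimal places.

For Normal(μ,σ), the p-quantile is μ + z_p·σ. Here z_{0.25} = -0.6745, z_{0.95} = 1.645.
So 3.38 = μ − 0.6745σ and 17.3 = μ + 1.645σ.
Subtracting: σ = (17.3 − 3.38)/(1.645 − (-0.6745)) = 6.00.
Then μ = 3.38 − (-0.6745)·6.00 = 7.43.

μ = 7.43, σ = 6.00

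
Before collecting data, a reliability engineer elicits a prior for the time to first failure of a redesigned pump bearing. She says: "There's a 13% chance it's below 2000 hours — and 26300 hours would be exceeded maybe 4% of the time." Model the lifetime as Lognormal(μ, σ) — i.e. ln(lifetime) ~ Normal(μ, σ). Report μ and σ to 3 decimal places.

If T ~ Lognormal(μ,σ) then ln T ~ Normal(μ,σ), so the p-quantile of ln T is μ + z_p·σ.
ln(2000) = 7.601 and ln(26300) = 10.18; z_{0.13} = -1.126, z_{0.96} = 1.751.
σ = (10.18 − 7.601)/(1.751 − (-1.126)) = 0.895.
μ = 7.601 − (-1.126)·0.895 = 8.610.

μ ≈ 8.610, σ ≈ 0.895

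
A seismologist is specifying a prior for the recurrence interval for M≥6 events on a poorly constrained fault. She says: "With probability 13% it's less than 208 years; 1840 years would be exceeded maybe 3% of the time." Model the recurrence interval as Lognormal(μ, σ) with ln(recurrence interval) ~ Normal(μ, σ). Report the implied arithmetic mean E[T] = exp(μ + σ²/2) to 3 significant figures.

E[T] ≈ 612 years

If T ~ Lognormal(μ,σ) then ln T ~ Normal(μ,σ), so the p-quantile of ln T is μ + z_p·σ.
ln(208) = 5.338 and ln(1840) = 7.518; z_{0.13} = -1.126, z_{0.97} = 1.881.
σ = (7.518 − 5.338)/(1.881 − (-1.126)) = 0.725.
μ = 5.338 − (-1.126)·0.725 = 6.154.
E[T] = exp(μ + σ²/2) = exp(6.154 + 0.2628) = 612 years.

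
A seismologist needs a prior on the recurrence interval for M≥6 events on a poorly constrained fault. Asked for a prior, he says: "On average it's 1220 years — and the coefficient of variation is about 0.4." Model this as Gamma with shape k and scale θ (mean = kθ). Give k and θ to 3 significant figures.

k ≈ 6.25, θ ≈ 195

For Gamma(k, scale θ): mean = kθ, variance = kθ², so CV = 1/√k.
CV = 0.4, hence k = 1/CV² = 6.25.
Then θ = mean/k = 1220/6.25 = 195.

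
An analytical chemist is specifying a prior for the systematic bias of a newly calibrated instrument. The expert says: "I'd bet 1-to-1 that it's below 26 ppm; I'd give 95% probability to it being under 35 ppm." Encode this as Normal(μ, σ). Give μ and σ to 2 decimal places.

μ = 26.00, σ = 5.47

The p-quantile of Normal(μ,σ) is μ + z_p·σ, with z_{0.5} = 0 and z_{0.95} = 1.645.
Eliminate σ: μ = (z₂·x₁ − z₁·x₂)/(z₂ − z₁) = (1.645·26 − (0)·35)/1.645 = 26.00.
Then σ = (x₂ − x₁)/(z₂ − z₁) = (35 − 26)/1.645 = 5.47.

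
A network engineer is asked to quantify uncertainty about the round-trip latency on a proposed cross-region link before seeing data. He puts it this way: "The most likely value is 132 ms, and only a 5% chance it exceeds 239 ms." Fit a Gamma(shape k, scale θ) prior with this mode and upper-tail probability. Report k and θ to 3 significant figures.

Gamma(k,θ) with k>1 has mode (k−1)θ, so θ = 132/(k−1).
Need P(X < 239) = 0.95 with θ tied to k this way. Start at k = 2, θ = 132: P(X<239) ≈ 0.540.
Too low — raise k to concentrate. Iterating converges to k ≈ 8.91.
Then θ = 132/(8.91−1) ≈ 16.7.

k ≈ 8.91, θ ≈ 16.7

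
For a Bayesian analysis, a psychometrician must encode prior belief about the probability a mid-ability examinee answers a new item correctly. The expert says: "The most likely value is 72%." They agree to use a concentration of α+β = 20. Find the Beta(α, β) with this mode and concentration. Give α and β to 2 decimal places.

For α,β > 1 the Beta mode is (α−1)/(α+β−2). With α+β = 20, the mode is (α−1)/18.
Set (α−1)/18 = 0.72 → α = 1 + 0.72·18 = 13.96.
β = 20 − α = 6.04.

α = 13.96, β = 6.04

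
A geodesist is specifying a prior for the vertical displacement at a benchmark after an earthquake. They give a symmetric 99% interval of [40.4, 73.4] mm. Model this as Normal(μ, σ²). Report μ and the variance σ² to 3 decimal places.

A symmetric 99% interval runs μ ± z·σ with z = 2.576.
Half-width = 16.5, so σ = 16.5/2.576 = 6.4057 and σ² = 41.033.
μ is the interval midpoint, 56.900.

μ = 56.900, σ² = 41.033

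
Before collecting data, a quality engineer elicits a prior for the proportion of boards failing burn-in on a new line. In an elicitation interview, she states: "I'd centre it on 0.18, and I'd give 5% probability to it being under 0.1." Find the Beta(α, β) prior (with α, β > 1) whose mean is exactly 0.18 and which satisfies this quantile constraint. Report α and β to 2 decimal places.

With mean 0.18 fixed, write α = 0.18s, β = 0.82s where s = α+β.
Need P(θ < 0.1) = 0.05 under Beta(0.18s, 0.82s). Normal approximation: (q−m)/√(m(1−m)/s) ≈ z_{0.05} = -1.64, so s ≈ 0.18·0.82·(-1.64)²/(0.1−0.18)² = 62.4.
At s = 62.4: P(θ<0.1) ≈ 0.033. Adjusting to match 0.05 gives s ≈ 50.99.
So α = 0.18·50.99 ≈ 9.18, β = 0.82·50.99 ≈ 41.81.

α ≈ 9.18, β ≈ 41.81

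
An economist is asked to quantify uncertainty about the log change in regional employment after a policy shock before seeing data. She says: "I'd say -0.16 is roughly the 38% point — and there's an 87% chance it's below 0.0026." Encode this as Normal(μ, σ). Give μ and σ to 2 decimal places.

μ = -0.13, σ = 0.11

For Normal(μ,σ), the p-quantile is μ + z_p·σ. Here z_{0.38} = -0.3055, z_{0.87} = 1.126.
So -0.16 = μ − 0.3055σ and 0.0026 = μ + 1.126σ.
Subtracting: σ = (0.0026 − -0.16)/(1.126 − (-0.3055)) = 0.11.
Then μ = -0.16 − (-0.3055)·0.11 = -0.13.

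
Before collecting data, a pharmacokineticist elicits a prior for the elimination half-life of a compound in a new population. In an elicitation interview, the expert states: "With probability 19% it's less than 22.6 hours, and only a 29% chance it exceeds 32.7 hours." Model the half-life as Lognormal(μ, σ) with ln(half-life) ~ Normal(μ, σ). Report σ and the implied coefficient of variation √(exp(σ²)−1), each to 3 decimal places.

If T ~ Lognormal(μ,σ) then ln T ~ Normal(μ,σ), so the p-quantile of ln T is μ + z_p·σ.
ln(22.6) = 3.118 and ln(32.7) = 3.487; z_{0.19} = -0.8779, z_{0.71} = 0.5534.
σ = (3.487 − 3.118)/(0.5534 − (-0.8779)) = 0.258.
μ = 3.118 − (-0.8779)·0.258 = 3.345.
CV = √(exp(σ²)−1) = √(exp(0.0666)−1) = 0.262.

σ ≈ 0.258, CV ≈ 0.262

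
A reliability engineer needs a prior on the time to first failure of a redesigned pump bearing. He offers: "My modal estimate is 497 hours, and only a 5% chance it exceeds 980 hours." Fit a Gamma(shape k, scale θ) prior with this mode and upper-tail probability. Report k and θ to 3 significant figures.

k ≈ 7.02, θ ≈ 82.6

Gamma(k,θ) with k>1 has mode (k−1)θ, so θ = 497/(k−1).
Need P(X < 980) = 0.95 with θ tied to k this way. Start at k = 2, θ = 497: P(X<980) ≈ 0.586.
Too low — raise k to concentrate. Iterating converges to k ≈ 7.02.
Then θ = 497/(7.02−1) ≈ 82.6.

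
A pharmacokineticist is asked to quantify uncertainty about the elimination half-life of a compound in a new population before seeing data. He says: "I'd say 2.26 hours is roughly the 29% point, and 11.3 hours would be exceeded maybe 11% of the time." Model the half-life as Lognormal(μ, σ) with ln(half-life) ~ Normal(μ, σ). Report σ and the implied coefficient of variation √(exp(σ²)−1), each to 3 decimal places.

σ ≈ 0.904, CV ≈ 1.125

If T ~ Lognormal(μ,σ) then ln T ~ Normal(μ,σ), so the p-quantile of ln T is μ + z_p·σ.
ln(2.26) = 0.8154 and ln(11.3) = 2.425; z_{0.29} = -0.5534, z_{0.89} = 1.227.
σ = (2.425 − 0.8154)/(1.227 − (-0.5534)) = 0.904.
μ = 0.8154 − (-0.5534)·0.904 = 1.316.
CV = √(exp(σ²)−1) = √(exp(0.8176)−1) = 1.125.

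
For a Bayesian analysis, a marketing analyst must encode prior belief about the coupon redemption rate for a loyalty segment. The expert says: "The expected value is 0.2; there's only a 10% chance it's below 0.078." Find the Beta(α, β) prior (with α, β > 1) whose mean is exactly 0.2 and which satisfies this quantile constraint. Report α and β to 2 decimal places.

With mean 0.2 fixed, write α = 0.2s, β = 0.8s where s = α+β.
Need P(θ < 0.078) = 0.1 under Beta(0.2s, 0.8s). Normal approximation: (q−m)/√(m(1−m)/s) ≈ z_{0.1} = -1.28, so s ≈ 0.2·0.8·(-1.28)²/(0.078−0.2)² = 17.7.
At s = 17.7: P(θ<0.078) ≈ 0.070. Adjusting to match 0.1 gives s ≈ 13.99.
So α = 0.2·13.99 ≈ 2.80, β = 0.8·13.99 ≈ 11.19.

α ≈ 2.80, β ≈ 11.19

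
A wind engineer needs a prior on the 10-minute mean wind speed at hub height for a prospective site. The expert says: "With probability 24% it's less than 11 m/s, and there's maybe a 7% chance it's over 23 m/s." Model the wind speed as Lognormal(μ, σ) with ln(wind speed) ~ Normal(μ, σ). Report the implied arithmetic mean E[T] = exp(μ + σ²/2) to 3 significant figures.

If T ~ Lognormal(μ,σ) then ln T ~ Normal(μ,σ), so the p-quantile of ln T is μ + z_p·σ.
ln(11) = 2.398 and ln(23) = 3.135; z_{0.24} = -0.7063, z_{0.93} = 1.476.
σ = (3.135 − 2.398)/(1.476 − (-0.7063)) = 0.338.
μ = 2.398 − (-0.7063)·0.338 = 2.637.
E[T] = exp(μ + σ²/2) = exp(2.637 + 0.0571) = 14.8 m/s.

E[T] ≈ 14.8 m/s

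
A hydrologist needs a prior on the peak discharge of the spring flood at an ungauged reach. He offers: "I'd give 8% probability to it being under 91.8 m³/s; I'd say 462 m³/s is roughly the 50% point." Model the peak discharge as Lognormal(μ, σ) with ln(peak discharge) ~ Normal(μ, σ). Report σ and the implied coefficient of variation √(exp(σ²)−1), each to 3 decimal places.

σ ≈ 1.150, CV ≈ 1.659

If T ~ Lognormal(μ,σ) then ln T ~ Normal(μ,σ), so the p-quantile of ln T is μ + z_p·σ.
ln(91.8) = 4.52 and ln(462) = 6.136; z_{0.08} = -1.405, z_{0.5} = 0.
σ = (6.136 − 4.52)/(0 − (-1.405)) = 1.150.
μ = 4.52 − (-1.405)·1.150 = 6.136.
CV = √(exp(σ²)−1) = √(exp(1.3227)−1) = 1.659.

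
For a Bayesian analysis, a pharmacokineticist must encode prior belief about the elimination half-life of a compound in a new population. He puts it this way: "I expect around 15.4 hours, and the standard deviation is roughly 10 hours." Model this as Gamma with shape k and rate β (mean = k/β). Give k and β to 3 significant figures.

k ≈ 2.37, β ≈ 0.154

For Gamma(k, rate β): mean = k/β, variance = k/β², so CV = 1/√k.
CV = SD/mean = 10/15.4 = 0.6494, hence k = 1/CV² = 2.37.
Then β = k/mean = 2.37/15.4 = 0.154.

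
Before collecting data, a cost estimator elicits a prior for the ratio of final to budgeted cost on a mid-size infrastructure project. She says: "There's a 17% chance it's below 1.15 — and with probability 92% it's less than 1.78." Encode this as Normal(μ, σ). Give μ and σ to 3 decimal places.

μ = 1.405, σ = 0.267

The p-quantile of Normal(μ,σ) is μ + z_p·σ, with z_{0.17} = -0.9542 and z_{0.92} = 1.405.
Eliminate σ: μ = (z₂·x₁ − z₁·x₂)/(z₂ − z₁) = (1.405·1.15 − (-0.9542)·1.78)/2.359 = 1.405.
Then σ = (x₂ − x₁)/(z₂ − z₁) = (1.78 − 1.15)/2.359 = 0.267.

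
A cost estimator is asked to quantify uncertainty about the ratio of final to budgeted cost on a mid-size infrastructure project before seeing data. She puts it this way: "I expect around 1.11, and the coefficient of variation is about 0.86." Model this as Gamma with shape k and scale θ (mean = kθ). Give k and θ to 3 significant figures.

For Gamma(k, scale θ): mean = kθ, variance = kθ², so CV = 1/√k.
CV = 0.86, hence k = 1/CV² = 1.35.
Then θ = mean/k = 1.11/1.35 = 0.821.

k ≈ 1.35, θ ≈ 0.821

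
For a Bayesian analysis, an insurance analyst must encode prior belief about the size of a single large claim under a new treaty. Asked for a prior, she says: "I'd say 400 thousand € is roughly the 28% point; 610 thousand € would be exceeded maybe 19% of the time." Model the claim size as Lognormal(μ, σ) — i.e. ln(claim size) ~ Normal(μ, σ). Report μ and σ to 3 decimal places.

μ ≈ 6.160, σ ≈ 0.289

If T ~ Lognormal(μ,σ) then ln T ~ Normal(μ,σ), so the p-quantile of ln T is μ + z_p·σ.
ln(400) = 5.991 and ln(610) = 6.413; z_{0.28} = -0.5828, z_{0.81} = 0.8779.
σ = (6.413 − 5.991)/(0.8779 − (-0.5828)) = 0.289.
μ = 5.991 − (-0.5828)·0.289 = 6.160.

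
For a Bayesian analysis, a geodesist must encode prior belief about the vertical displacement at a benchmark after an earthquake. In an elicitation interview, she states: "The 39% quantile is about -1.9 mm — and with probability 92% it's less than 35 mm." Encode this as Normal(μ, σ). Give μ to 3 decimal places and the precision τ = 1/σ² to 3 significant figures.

μ = 4.219, τ = 0.00208

For Normal(μ,σ), the p-quantile is μ + z_p·σ. Here z_{0.39} = -0.2793, z_{0.92} = 1.405.
So -1.9 = μ − 0.2793σ and 35 = μ + 1.405σ.
Subtracting: σ = (35 − -1.9)/(1.405 − (-0.2793)) = 21.907.
Then μ = -1.9 − (-0.2793)·21.907 = 4.219.
Precision τ = 1/σ² = 1/21.91² = 0.00208.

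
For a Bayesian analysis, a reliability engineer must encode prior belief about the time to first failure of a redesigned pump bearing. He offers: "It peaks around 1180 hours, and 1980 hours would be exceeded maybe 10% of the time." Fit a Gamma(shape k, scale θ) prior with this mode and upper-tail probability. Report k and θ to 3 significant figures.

k ≈ 8.06, θ ≈ 167

Gamma(k,θ) with k>1 has mode (k−1)θ, so θ = 1180/(k−1).
Need P(X < 1980) = 0.9 with θ tied to k this way. Start at k = 2, θ = 1180: P(X<1980) ≈ 0.500.
Too low — raise k to concentrate. Iterating converges to k ≈ 8.06.
Then θ = 1180/(8.06−1) ≈ 167.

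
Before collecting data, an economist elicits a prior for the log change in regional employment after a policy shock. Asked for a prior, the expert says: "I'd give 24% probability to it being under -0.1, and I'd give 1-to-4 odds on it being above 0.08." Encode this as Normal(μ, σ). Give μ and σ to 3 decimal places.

The p-quantile of Normal(μ,σ) is μ + z_p·σ, with z_{0.24} = -0.7063 and z_{0.8} = 0.8416.
Eliminate σ: μ = (z₂·x₁ − z₁·x₂)/(z₂ − z₁) = (0.8416·-0.1 − (-0.7063)·0.08)/1.548 = -0.018.
Then σ = (x₂ − x₁)/(z₂ − z₁) = (0.08 − -0.1)/1.548 = 0.116.

μ = -0.018, σ = 0.116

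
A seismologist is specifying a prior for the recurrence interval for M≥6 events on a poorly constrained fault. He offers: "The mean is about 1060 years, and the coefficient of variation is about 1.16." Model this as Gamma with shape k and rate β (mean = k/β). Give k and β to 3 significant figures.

For Gamma(k, rate β): mean = k/β, variance = k/β², so CV = 1/√k.
CV = 1.16, hence k = 1/CV² = 0.743.
Then β = k/mean = 0.743/1060 = 0.000701.

k ≈ 0.743, β ≈ 0.000701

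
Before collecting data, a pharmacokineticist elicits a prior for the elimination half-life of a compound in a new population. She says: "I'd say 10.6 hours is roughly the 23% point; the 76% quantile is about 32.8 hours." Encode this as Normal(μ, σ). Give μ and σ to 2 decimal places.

μ = 21.95, σ = 15.36

The p-quantile of Normal(μ,σ) is μ + z_p·σ, with z_{0.23} = -0.7388 and z_{0.76} = 0.7063.
Eliminate σ: μ = (z₂·x₁ − z₁·x₂)/(z₂ − z₁) = (0.7063·10.6 − (-0.7388)·32.8)/1.445 = 21.95.
Then σ = (x₂ − x₁)/(z₂ − z₁) = (32.8 − 10.6)/1.445 = 15.36.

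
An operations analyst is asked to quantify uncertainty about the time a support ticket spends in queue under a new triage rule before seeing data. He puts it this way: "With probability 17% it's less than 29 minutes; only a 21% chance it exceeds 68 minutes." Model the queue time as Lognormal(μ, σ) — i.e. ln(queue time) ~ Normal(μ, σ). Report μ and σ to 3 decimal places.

μ ≈ 3.829, σ ≈ 0.484

If T ~ Lognormal(μ,σ) then ln T ~ Normal(μ,σ), so the p-quantile of ln T is μ + z_p·σ.
ln(29) = 3.367 and ln(68) = 4.22; z_{0.17} = -0.9542, z_{0.79} = 0.8064.
σ = (4.22 − 3.367)/(0.8064 − (-0.9542)) = 0.484.
μ = 3.367 − (-0.9542)·0.484 = 3.829.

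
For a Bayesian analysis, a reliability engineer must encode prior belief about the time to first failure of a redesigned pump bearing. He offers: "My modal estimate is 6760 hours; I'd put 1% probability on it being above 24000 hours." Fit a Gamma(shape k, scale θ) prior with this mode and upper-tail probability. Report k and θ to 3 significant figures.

k ≈ 3.69, θ ≈ 2510

Gamma(k,θ) with k>1 has mode (k−1)θ, so θ = 6760/(k−1).
Need P(X < 24000) = 0.99 with θ tied to k this way. Start at k = 2, θ = 6760: P(X<24000) ≈ 0.869.
Too low — raise k to concentrate. Iterating converges to k ≈ 3.69.
Then θ = 6760/(3.69−1) ≈ 2510.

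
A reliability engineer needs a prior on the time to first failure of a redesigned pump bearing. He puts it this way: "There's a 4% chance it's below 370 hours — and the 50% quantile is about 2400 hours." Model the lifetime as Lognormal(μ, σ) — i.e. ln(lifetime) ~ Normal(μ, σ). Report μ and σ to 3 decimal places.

μ ≈ 7.783, σ ≈ 1.068

If T ~ Lognormal(μ,σ) then ln T ~ Normal(μ,σ), so the p-quantile of ln T is μ + z_p·σ.
ln(370) = 5.914 and ln(2400) = 7.783; z_{0.04} = -1.751, z_{0.5} = 0.
σ = (7.783 − 5.914)/(0 − (-1.751)) = 1.068.
μ = 5.914 − (-1.751)·1.068 = 7.783.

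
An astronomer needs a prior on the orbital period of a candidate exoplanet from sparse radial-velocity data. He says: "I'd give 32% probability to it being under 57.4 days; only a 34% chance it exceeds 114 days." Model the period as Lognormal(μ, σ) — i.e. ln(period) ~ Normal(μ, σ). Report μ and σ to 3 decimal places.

If T ~ Lognormal(μ,σ) then ln T ~ Normal(μ,σ), so the p-quantile of ln T is μ + z_p·σ.
ln(57.4) = 4.05 and ln(114) = 4.736; z_{0.32} = -0.4677, z_{0.66} = 0.4125.
σ = (4.736 − 4.05)/(0.4125 − (-0.4677)) = 0.780.
μ = 4.05 − (-0.4677)·0.780 = 4.415.

μ ≈ 4.415, σ ≈ 0.780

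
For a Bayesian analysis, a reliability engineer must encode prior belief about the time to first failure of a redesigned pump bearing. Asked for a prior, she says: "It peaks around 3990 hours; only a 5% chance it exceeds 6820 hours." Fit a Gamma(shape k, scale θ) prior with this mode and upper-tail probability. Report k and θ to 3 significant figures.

k ≈ 10.7, θ ≈ 411

Gamma(k,θ) with k>1 has mode (k−1)θ, so θ = 3990/(k−1).
Need P(X < 6820) = 0.95 with θ tied to k this way. Start at k = 2, θ = 3990: P(X<6820) ≈ 0.510.
Too low — raise k to concentrate. Iterating converges to k ≈ 10.7.
Then θ = 3990/(10.7−1) ≈ 411.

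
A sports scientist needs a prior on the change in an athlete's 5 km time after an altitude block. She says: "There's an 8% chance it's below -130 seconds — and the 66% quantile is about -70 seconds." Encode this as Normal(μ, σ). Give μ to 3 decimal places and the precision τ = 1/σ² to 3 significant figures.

The p-quantile of Normal(μ,σ) is μ + z_p·σ, with z_{0.08} = -1.405 and z_{0.66} = 0.4125.
Eliminate σ: μ = (z₂·x₁ − z₁·x₂)/(z₂ − z₁) = (0.4125·-130 − (-1.405)·-70)/1.818 = -83.616.
Then σ = (x₂ − x₁)/(z₂ − z₁) = (-70 − -130)/1.818 = 33.012.
Precision τ = 1/σ² = 1/33.01² = 0.000918.

μ = -83.616, τ = 0.000918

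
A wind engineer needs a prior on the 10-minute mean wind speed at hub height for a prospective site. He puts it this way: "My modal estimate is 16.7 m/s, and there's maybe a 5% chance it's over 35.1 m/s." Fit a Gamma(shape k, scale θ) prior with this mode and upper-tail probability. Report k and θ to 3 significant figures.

Gamma(k,θ) with k>1 has mode (k−1)θ, so θ = 16.7/(k−1).
Need P(X < 35.1) = 0.95 with θ tied to k this way. Start at k = 2, θ = 16.7: P(X<35.1) ≈ 0.621.
Too low — raise k to concentrate. Iterating converges to k ≈ 6.01.
Then θ = 16.7/(6.01−1) ≈ 3.34.

k ≈ 6.01, θ ≈ 3.34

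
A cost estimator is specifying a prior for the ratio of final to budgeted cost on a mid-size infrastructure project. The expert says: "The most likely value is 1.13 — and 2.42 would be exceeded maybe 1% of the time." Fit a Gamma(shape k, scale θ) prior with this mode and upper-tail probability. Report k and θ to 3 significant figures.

Gamma(k,θ) with k>1 has mode (k−1)θ, so θ = 1.13/(k−1).
Need P(X < 2.42) = 0.99 with θ tied to k this way. Start at k = 2, θ = 1.13: P(X<2.42) ≈ 0.631.
Too low — raise k to concentrate. Iterating converges to k ≈ 9.36.
Then θ = 1.13/(9.36−1) ≈ 0.135.

k ≈ 9.36, θ ≈ 0.135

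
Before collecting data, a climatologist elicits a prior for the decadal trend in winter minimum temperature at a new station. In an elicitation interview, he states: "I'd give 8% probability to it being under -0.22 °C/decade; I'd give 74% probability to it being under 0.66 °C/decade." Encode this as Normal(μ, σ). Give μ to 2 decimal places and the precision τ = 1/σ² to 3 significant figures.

μ = 0.38, τ = 5.42

The p-quantile of Normal(μ,σ) is μ + z_p·σ, with z_{0.08} = -1.405 and z_{0.74} = 0.6433.
Eliminate σ: μ = (z₂·x₁ − z₁·x₂)/(z₂ − z₁) = (0.6433·-0.22 − (-1.405)·0.66)/2.048 = 0.38.
Then σ = (x₂ − x₁)/(z₂ − z₁) = (0.66 − -0.22)/2.048 = 0.43.
Precision τ = 1/σ² = 1/0.4296² = 5.42.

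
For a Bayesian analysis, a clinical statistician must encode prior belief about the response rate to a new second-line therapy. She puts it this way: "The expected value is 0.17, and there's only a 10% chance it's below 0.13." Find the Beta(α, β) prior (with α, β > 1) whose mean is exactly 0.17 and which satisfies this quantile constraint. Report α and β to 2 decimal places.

α ≈ 23.17, β ≈ 113.12

With mean 0.17 fixed, write α = 0.17s, β = 0.83s where s = α+β.
Need P(θ < 0.13) = 0.1 under Beta(0.17s, 0.83s). Normal approximation: (q−m)/√(m(1−m)/s) ≈ z_{0.1} = -1.28, so s ≈ 0.17·0.83·(-1.28)²/(0.13−0.17)² = 144.8.
At s = 144.8: P(θ<0.13) ≈ 0.093. Adjusting to match 0.1 gives s ≈ 136.29.
So α = 0.17·136.29 ≈ 23.17, β = 0.83·136.29 ≈ 113.12.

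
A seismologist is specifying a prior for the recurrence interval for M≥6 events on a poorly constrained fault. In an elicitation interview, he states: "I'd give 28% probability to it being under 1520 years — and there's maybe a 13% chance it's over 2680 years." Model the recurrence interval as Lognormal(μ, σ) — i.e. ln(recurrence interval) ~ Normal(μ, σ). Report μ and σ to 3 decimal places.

μ ≈ 7.520, σ ≈ 0.332

If T ~ Lognormal(μ,σ) then ln T ~ Normal(μ,σ), so the p-quantile of ln T is μ + z_p·σ.
ln(1520) = 7.326 and ln(2680) = 7.894; z_{0.28} = -0.5828, z_{0.87} = 1.126.
σ = (7.894 − 7.326)/(1.126 − (-0.5828)) = 0.332.
μ = 7.326 − (-0.5828)·0.332 = 7.520.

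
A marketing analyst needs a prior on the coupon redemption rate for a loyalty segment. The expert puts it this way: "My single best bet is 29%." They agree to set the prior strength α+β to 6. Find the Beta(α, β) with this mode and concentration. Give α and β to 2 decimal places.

For α,β > 1 the Beta mode is (α−1)/(α+β−2). With α+β = 6, the mode is (α−1)/4.
Set (α−1)/4 = 0.29 → α = 1 + 0.29·4 = 2.16.
β = 6 − α = 3.84.

α = 2.16, β = 3.84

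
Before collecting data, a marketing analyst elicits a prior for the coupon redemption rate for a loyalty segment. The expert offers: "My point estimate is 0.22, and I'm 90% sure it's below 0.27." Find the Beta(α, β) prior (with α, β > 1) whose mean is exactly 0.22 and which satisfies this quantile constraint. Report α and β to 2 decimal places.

With mean 0.22 fixed, write α = 0.22s, β = 0.78s where s = α+β.
Need P(θ < 0.27) = 0.9 under Beta(0.22s, 0.78s). Normal approximation: (q−m)/√(m(1−m)/s) ≈ z_{0.9} = 1.28, so s ≈ 0.22·0.78·(1.28)²/(0.27−0.22)² = 112.7.
At s = 112.7: P(θ<0.27) ≈ 0.896. Adjusting to match 0.9 gives s ≈ 116.70.
So α = 0.22·116.70 ≈ 25.67, β = 0.78·116.70 ≈ 91.02.

α ≈ 25.67, β ≈ 91.02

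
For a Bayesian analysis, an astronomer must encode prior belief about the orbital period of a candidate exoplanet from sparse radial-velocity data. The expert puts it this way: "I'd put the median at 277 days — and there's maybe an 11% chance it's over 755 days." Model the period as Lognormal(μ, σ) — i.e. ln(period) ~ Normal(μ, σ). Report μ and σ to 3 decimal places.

If T ~ Lognormal(μ,σ) then ln T ~ Normal(μ,σ), so the p-quantile of ln T is μ + z_p·σ.
ln(277) = 5.624 and ln(755) = 6.627; z_{0.5} = 0, z_{0.89} = 1.227.
σ = (6.627 − 5.624)/(1.227 − (0)) = 0.818.
μ = 5.624 − (0)·0.818 = 5.624.

μ ≈ 5.624, σ ≈ 0.818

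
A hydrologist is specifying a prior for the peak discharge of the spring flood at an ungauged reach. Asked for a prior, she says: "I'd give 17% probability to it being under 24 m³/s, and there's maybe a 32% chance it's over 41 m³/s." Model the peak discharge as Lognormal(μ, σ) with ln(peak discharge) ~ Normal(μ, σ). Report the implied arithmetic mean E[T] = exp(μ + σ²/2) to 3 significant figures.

If T ~ Lognormal(μ,σ) then ln T ~ Normal(μ,σ), so the p-quantile of ln T is μ + z_p·σ.
ln(24) = 3.178 and ln(41) = 3.714; z_{0.17} = -0.9542, z_{0.68} = 0.4677.
σ = (3.714 − 3.178)/(0.4677 − (-0.9542)) = 0.377.
μ = 3.178 − (-0.9542)·0.377 = 3.537.
E[T] = exp(μ + σ²/2) = exp(3.537 + 0.0709) = 36.9 m³/s.

E[T] ≈ 36.9 m³/s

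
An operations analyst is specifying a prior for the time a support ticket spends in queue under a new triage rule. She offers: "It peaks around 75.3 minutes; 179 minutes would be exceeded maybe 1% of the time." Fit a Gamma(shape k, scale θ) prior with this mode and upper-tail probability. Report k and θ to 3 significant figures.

k ≈ 7.33, θ ≈ 11.9

Gamma(k,θ) with k>1 has mode (k−1)θ, so θ = 75.3/(k−1).
Need P(X < 179) = 0.99 with θ tied to k this way. Start at k = 2, θ = 75.3: P(X<179) ≈ 0.687.
Too low — raise k to concentrate. Iterating converges to k ≈ 7.33.
Then θ = 75.3/(7.33−1) ≈ 11.9.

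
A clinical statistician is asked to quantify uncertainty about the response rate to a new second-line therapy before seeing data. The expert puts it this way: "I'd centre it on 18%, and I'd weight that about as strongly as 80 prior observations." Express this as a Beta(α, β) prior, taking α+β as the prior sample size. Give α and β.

Under the effective-sample-size interpretation, Beta(α, β) has prior mean α/(α+β) and prior sample size α+β.
So α+β = 80 and α/(α+β) = 0.18, giving α = 0.18·80 = 14.4 and β = 80 − 14.4 = 65.6.

α = 14.4, β = 65.6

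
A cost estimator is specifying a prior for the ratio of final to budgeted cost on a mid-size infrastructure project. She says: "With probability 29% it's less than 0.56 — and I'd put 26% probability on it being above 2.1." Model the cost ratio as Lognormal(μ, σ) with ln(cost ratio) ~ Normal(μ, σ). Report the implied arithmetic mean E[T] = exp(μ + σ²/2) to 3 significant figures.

E[T] ≈ 1.9

If T ~ Lognormal(μ,σ) then ln T ~ Normal(μ,σ), so the p-quantile of ln T is μ + z_p·σ.
ln(0.56) = -0.5798 and ln(2.1) = 0.7419; z_{0.29} = -0.5534, z_{0.74} = 0.6433.
σ = (0.7419 − -0.5798)/(0.6433 − (-0.5534)) = 1.104.
μ = -0.5798 − (-0.5534)·1.104 = 0.031.
E[T] = exp(μ + σ²/2) = exp(0.031 + 0.6099) = 1.9.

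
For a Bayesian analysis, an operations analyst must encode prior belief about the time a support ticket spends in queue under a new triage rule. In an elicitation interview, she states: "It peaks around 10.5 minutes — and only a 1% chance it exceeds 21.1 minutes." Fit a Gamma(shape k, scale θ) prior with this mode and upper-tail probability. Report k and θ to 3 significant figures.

k ≈ 11.1, θ ≈ 1.04

Gamma(k,θ) with k>1 has mode (k−1)θ, so θ = 10.5/(k−1).
Need P(X < 21.1) = 0.99 with θ tied to k this way. Start at k = 2, θ = 10.5: P(X<21.1) ≈ 0.597.
Too low — raise k to concentrate. Iterating converges to k ≈ 11.1.
Then θ = 10.5/(11.1−1) ≈ 1.04.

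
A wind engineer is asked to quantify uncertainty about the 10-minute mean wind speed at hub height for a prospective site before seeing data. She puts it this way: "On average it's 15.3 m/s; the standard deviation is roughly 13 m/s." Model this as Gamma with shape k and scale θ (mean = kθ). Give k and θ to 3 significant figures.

k ≈ 1.39, θ ≈ 11

For Gamma(k, scale θ): mean = kθ, variance = kθ², so CV = 1/√k.
CV = SD/mean = 13/15.3 = 0.8497, hence k = 1/CV² = 1.39.
Then θ = mean/k = 15.3/1.39 = 11.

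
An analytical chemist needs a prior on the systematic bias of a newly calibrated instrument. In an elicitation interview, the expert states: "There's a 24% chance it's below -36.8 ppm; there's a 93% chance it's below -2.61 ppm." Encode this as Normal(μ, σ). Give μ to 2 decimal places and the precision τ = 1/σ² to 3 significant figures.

The p-quantile of Normal(μ,σ) is μ + z_p·σ, with z_{0.24} = -0.7063 and z_{0.93} = 1.476.
Eliminate σ: μ = (z₂·x₁ − z₁·x₂)/(z₂ − z₁) = (1.476·-36.8 − (-0.7063)·-2.61)/2.182 = -25.73.
Then σ = (x₂ − x₁)/(z₂ − z₁) = (-2.61 − -36.8)/2.182 = 15.67.
Precision τ = 1/σ² = 1/15.67² = 0.00407.

μ = -25.73, τ = 0.00407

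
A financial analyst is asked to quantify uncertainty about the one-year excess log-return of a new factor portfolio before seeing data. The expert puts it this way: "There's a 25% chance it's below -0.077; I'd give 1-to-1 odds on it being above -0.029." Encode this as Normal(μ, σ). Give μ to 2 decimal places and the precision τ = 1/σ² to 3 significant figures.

μ = -0.03, τ = 197

For Normal(μ,σ), the p-quantile is μ + z_p·σ. Here z_{0.25} = -0.6745, z_{0.5} = 0.
So -0.077 = μ − 0.6745σ and -0.029 = μ + 0σ.
Subtracting: σ = (-0.029 − -0.077)/(0 − (-0.6745)) = 0.07.
Then μ = -0.077 − (-0.6745)·0.07 = -0.03.
Precision τ = 1/σ² = 1/0.07116² = 197.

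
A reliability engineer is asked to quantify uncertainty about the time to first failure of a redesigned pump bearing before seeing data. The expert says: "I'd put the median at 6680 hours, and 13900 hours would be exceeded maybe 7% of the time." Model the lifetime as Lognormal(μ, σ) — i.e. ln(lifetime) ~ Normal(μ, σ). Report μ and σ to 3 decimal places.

μ ≈ 8.807, σ ≈ 0.497

If T ~ Lognormal(μ,σ) then ln T ~ Normal(μ,σ), so the p-quantile of ln T is μ + z_p·σ.
ln(6680) = 8.807 and ln(13900) = 9.54; z_{0.5} = 0, z_{0.93} = 1.476.
σ = (9.54 − 8.807)/(1.476 − (0)) = 0.497.
μ = 8.807 − (0)·0.497 = 8.807.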